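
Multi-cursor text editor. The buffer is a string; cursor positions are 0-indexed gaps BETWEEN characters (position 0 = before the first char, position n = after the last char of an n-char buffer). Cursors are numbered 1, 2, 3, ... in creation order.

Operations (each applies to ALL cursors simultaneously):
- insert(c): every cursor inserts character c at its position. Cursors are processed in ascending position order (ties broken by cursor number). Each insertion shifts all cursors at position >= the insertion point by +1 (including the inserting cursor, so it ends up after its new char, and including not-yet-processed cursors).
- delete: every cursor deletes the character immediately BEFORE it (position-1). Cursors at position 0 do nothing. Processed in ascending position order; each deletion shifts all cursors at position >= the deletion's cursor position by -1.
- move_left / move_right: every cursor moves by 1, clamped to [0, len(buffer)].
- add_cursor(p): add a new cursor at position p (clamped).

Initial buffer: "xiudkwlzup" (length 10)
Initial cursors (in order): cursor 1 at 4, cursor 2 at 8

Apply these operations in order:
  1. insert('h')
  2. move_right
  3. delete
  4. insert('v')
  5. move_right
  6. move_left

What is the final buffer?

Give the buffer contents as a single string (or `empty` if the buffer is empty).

After op 1 (insert('h')): buffer="xiudhkwlzhup" (len 12), cursors c1@5 c2@10, authorship ....1....2..
After op 2 (move_right): buffer="xiudhkwlzhup" (len 12), cursors c1@6 c2@11, authorship ....1....2..
After op 3 (delete): buffer="xiudhwlzhp" (len 10), cursors c1@5 c2@9, authorship ....1...2.
After op 4 (insert('v')): buffer="xiudhvwlzhvp" (len 12), cursors c1@6 c2@11, authorship ....11...22.
After op 5 (move_right): buffer="xiudhvwlzhvp" (len 12), cursors c1@7 c2@12, authorship ....11...22.
After op 6 (move_left): buffer="xiudhvwlzhvp" (len 12), cursors c1@6 c2@11, authorship ....11...22.

Answer: xiudhvwlzhvp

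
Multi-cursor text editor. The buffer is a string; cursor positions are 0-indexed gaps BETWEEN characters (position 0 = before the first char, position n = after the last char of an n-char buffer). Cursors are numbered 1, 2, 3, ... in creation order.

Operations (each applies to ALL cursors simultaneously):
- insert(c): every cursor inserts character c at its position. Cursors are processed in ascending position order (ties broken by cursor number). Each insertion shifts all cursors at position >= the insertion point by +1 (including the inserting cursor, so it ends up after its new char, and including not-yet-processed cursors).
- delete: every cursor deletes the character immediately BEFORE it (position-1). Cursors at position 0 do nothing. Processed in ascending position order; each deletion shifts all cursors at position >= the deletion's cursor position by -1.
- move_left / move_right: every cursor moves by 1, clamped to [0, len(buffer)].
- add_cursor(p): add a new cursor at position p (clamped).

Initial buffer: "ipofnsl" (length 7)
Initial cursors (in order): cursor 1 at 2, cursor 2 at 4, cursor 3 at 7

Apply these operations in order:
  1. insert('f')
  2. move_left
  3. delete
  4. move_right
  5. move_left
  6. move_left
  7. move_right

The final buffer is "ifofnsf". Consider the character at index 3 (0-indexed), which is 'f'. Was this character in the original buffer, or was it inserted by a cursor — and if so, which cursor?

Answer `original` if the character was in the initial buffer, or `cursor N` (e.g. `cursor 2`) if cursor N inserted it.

After op 1 (insert('f')): buffer="ipfoffnslf" (len 10), cursors c1@3 c2@6 c3@10, authorship ..1..2...3
After op 2 (move_left): buffer="ipfoffnslf" (len 10), cursors c1@2 c2@5 c3@9, authorship ..1..2...3
After op 3 (delete): buffer="ifofnsf" (len 7), cursors c1@1 c2@3 c3@6, authorship .1.2..3
After op 4 (move_right): buffer="ifofnsf" (len 7), cursors c1@2 c2@4 c3@7, authorship .1.2..3
After op 5 (move_left): buffer="ifofnsf" (len 7), cursors c1@1 c2@3 c3@6, authorship .1.2..3
After op 6 (move_left): buffer="ifofnsf" (len 7), cursors c1@0 c2@2 c3@5, authorship .1.2..3
After op 7 (move_right): buffer="ifofnsf" (len 7), cursors c1@1 c2@3 c3@6, authorship .1.2..3
Authorship (.=original, N=cursor N): . 1 . 2 . . 3
Index 3: author = 2

Answer: cursor 2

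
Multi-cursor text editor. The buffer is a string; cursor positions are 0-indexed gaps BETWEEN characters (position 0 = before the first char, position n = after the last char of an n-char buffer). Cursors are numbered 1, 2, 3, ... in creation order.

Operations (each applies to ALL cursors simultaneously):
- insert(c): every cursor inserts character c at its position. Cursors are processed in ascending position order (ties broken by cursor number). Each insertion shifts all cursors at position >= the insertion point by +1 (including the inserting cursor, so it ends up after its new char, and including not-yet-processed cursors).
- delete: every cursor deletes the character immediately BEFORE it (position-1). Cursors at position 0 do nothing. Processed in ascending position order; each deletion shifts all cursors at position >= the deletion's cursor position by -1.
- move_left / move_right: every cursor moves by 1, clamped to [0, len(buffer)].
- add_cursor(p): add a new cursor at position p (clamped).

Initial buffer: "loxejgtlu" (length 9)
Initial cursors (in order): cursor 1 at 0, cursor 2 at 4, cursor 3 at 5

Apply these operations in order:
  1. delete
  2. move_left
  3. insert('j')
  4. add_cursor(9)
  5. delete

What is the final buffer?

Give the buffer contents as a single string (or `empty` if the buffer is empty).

Answer: loxgtu

Derivation:
After op 1 (delete): buffer="loxgtlu" (len 7), cursors c1@0 c2@3 c3@3, authorship .......
After op 2 (move_left): buffer="loxgtlu" (len 7), cursors c1@0 c2@2 c3@2, authorship .......
After op 3 (insert('j')): buffer="jlojjxgtlu" (len 10), cursors c1@1 c2@5 c3@5, authorship 1..23.....
After op 4 (add_cursor(9)): buffer="jlojjxgtlu" (len 10), cursors c1@1 c2@5 c3@5 c4@9, authorship 1..23.....
After op 5 (delete): buffer="loxgtu" (len 6), cursors c1@0 c2@2 c3@2 c4@5, authorship ......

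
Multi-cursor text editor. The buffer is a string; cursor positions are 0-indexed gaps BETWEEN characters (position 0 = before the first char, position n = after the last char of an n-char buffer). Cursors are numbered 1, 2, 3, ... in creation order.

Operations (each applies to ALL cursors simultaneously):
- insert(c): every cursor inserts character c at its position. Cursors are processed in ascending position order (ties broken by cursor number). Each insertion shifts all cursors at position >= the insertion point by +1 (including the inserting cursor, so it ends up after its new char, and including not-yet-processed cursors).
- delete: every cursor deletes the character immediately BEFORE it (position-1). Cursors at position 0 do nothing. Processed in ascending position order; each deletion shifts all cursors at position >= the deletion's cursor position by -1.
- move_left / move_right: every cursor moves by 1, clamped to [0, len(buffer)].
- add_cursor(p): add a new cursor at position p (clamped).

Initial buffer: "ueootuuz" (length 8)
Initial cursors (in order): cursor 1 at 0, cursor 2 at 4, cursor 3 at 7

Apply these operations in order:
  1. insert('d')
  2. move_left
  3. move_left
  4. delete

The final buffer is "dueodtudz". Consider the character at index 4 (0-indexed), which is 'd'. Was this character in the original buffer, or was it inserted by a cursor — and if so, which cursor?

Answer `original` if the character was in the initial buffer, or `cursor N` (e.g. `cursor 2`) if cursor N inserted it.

After op 1 (insert('d')): buffer="dueoodtuudz" (len 11), cursors c1@1 c2@6 c3@10, authorship 1....2...3.
After op 2 (move_left): buffer="dueoodtuudz" (len 11), cursors c1@0 c2@5 c3@9, authorship 1....2...3.
After op 3 (move_left): buffer="dueoodtuudz" (len 11), cursors c1@0 c2@4 c3@8, authorship 1....2...3.
After op 4 (delete): buffer="dueodtudz" (len 9), cursors c1@0 c2@3 c3@6, authorship 1...2..3.
Authorship (.=original, N=cursor N): 1 . . . 2 . . 3 .
Index 4: author = 2

Answer: cursor 2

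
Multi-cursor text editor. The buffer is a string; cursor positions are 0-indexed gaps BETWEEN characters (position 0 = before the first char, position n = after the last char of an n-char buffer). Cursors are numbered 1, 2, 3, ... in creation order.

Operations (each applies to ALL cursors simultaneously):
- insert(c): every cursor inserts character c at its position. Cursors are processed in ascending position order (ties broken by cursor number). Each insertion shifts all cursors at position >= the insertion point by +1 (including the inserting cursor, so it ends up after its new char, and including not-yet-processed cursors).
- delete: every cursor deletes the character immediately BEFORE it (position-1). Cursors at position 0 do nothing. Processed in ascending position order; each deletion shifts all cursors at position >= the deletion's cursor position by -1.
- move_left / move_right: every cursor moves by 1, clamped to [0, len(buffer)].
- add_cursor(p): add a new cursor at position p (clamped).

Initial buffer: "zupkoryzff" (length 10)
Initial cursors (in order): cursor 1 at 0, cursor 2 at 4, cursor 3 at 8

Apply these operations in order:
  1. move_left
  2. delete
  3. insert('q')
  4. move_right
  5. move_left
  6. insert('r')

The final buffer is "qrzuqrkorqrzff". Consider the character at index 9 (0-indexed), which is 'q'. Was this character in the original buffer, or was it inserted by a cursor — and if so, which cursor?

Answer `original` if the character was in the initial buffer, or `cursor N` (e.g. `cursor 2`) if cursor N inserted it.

After op 1 (move_left): buffer="zupkoryzff" (len 10), cursors c1@0 c2@3 c3@7, authorship ..........
After op 2 (delete): buffer="zukorzff" (len 8), cursors c1@0 c2@2 c3@5, authorship ........
After op 3 (insert('q')): buffer="qzuqkorqzff" (len 11), cursors c1@1 c2@4 c3@8, authorship 1..2...3...
After op 4 (move_right): buffer="qzuqkorqzff" (len 11), cursors c1@2 c2@5 c3@9, authorship 1..2...3...
After op 5 (move_left): buffer="qzuqkorqzff" (len 11), cursors c1@1 c2@4 c3@8, authorship 1..2...3...
After op 6 (insert('r')): buffer="qrzuqrkorqrzff" (len 14), cursors c1@2 c2@6 c3@11, authorship 11..22...33...
Authorship (.=original, N=cursor N): 1 1 . . 2 2 . . . 3 3 . . .
Index 9: author = 3

Answer: cursor 3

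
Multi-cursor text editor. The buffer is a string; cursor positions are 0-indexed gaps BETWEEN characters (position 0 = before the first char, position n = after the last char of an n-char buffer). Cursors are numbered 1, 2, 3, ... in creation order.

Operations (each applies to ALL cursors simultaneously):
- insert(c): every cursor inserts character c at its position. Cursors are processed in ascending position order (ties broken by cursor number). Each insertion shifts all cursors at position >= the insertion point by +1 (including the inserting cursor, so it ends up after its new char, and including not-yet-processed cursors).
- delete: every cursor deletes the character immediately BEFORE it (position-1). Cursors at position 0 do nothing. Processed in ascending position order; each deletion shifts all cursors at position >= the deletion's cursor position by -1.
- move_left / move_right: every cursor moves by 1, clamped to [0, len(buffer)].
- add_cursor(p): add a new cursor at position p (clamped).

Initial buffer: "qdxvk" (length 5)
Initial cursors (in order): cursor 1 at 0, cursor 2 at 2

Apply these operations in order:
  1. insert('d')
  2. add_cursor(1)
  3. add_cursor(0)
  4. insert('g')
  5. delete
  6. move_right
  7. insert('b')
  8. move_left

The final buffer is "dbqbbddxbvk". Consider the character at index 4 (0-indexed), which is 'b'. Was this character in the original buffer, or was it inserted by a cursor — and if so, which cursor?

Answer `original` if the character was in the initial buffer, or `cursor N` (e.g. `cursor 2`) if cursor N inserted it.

Answer: cursor 3

Derivation:
After op 1 (insert('d')): buffer="dqddxvk" (len 7), cursors c1@1 c2@4, authorship 1..2...
After op 2 (add_cursor(1)): buffer="dqddxvk" (len 7), cursors c1@1 c3@1 c2@4, authorship 1..2...
After op 3 (add_cursor(0)): buffer="dqddxvk" (len 7), cursors c4@0 c1@1 c3@1 c2@4, authorship 1..2...
After op 4 (insert('g')): buffer="gdggqddgxvk" (len 11), cursors c4@1 c1@4 c3@4 c2@8, authorship 4113..22...
After op 5 (delete): buffer="dqddxvk" (len 7), cursors c4@0 c1@1 c3@1 c2@4, authorship 1..2...
After op 6 (move_right): buffer="dqddxvk" (len 7), cursors c4@1 c1@2 c3@2 c2@5, authorship 1..2...
After op 7 (insert('b')): buffer="dbqbbddxbvk" (len 11), cursors c4@2 c1@5 c3@5 c2@9, authorship 14.13.2.2..
After op 8 (move_left): buffer="dbqbbddxbvk" (len 11), cursors c4@1 c1@4 c3@4 c2@8, authorship 14.13.2.2..
Authorship (.=original, N=cursor N): 1 4 . 1 3 . 2 . 2 . .
Index 4: author = 3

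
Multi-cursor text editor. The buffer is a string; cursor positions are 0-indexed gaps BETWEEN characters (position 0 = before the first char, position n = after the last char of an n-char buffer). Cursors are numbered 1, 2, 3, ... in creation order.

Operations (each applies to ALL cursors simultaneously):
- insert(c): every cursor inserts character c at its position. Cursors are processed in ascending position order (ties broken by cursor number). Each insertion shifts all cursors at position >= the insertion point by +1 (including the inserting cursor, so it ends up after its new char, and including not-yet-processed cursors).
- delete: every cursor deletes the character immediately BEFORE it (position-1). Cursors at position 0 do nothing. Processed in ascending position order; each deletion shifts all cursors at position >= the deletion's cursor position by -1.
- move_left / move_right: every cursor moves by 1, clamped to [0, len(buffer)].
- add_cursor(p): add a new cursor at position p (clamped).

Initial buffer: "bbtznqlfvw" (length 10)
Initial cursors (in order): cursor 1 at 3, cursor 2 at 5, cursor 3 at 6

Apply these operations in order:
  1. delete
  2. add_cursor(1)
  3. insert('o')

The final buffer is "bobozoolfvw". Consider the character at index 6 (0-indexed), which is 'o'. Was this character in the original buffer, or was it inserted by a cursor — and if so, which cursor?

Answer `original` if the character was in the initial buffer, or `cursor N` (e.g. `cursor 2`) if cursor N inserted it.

After op 1 (delete): buffer="bbzlfvw" (len 7), cursors c1@2 c2@3 c3@3, authorship .......
After op 2 (add_cursor(1)): buffer="bbzlfvw" (len 7), cursors c4@1 c1@2 c2@3 c3@3, authorship .......
After op 3 (insert('o')): buffer="bobozoolfvw" (len 11), cursors c4@2 c1@4 c2@7 c3@7, authorship .4.1.23....
Authorship (.=original, N=cursor N): . 4 . 1 . 2 3 . . . .
Index 6: author = 3

Answer: cursor 3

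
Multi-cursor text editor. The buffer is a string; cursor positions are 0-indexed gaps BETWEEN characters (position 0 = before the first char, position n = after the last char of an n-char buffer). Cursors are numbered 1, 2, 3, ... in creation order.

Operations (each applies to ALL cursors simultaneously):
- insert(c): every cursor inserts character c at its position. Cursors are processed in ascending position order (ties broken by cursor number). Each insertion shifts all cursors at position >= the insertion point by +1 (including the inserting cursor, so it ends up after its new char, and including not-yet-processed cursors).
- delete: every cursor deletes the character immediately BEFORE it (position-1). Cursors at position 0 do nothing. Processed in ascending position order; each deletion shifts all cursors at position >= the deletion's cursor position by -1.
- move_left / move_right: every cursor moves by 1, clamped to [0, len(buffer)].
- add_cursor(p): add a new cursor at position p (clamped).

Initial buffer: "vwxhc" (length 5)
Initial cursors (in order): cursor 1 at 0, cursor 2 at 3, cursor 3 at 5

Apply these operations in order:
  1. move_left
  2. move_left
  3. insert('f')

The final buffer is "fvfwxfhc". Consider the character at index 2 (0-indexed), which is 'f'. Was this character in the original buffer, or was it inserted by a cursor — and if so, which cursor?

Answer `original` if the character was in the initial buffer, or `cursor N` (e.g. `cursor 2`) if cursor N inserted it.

After op 1 (move_left): buffer="vwxhc" (len 5), cursors c1@0 c2@2 c3@4, authorship .....
After op 2 (move_left): buffer="vwxhc" (len 5), cursors c1@0 c2@1 c3@3, authorship .....
After op 3 (insert('f')): buffer="fvfwxfhc" (len 8), cursors c1@1 c2@3 c3@6, authorship 1.2..3..
Authorship (.=original, N=cursor N): 1 . 2 . . 3 . .
Index 2: author = 2

Answer: cursor 2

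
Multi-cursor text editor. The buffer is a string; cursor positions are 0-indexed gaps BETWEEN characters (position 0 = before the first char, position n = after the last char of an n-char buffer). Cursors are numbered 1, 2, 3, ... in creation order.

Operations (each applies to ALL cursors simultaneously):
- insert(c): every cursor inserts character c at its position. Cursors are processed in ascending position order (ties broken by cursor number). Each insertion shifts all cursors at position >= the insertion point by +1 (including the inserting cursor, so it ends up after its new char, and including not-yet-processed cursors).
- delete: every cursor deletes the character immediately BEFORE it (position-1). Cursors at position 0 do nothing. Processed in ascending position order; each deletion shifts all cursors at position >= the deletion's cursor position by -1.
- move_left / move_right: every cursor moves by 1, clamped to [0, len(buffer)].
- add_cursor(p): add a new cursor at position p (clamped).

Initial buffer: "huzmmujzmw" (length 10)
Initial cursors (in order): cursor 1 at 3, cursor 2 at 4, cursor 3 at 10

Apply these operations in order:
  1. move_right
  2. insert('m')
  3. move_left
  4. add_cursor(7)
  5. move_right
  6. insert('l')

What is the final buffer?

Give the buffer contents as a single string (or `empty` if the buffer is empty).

After op 1 (move_right): buffer="huzmmujzmw" (len 10), cursors c1@4 c2@5 c3@10, authorship ..........
After op 2 (insert('m')): buffer="huzmmmmujzmwm" (len 13), cursors c1@5 c2@7 c3@13, authorship ....1.2.....3
After op 3 (move_left): buffer="huzmmmmujzmwm" (len 13), cursors c1@4 c2@6 c3@12, authorship ....1.2.....3
After op 4 (add_cursor(7)): buffer="huzmmmmujzmwm" (len 13), cursors c1@4 c2@6 c4@7 c3@12, authorship ....1.2.....3
After op 5 (move_right): buffer="huzmmmmujzmwm" (len 13), cursors c1@5 c2@7 c4@8 c3@13, authorship ....1.2.....3
After op 6 (insert('l')): buffer="huzmmlmmluljzmwml" (len 17), cursors c1@6 c2@9 c4@11 c3@17, authorship ....11.22.4....33

Answer: huzmmlmmluljzmwml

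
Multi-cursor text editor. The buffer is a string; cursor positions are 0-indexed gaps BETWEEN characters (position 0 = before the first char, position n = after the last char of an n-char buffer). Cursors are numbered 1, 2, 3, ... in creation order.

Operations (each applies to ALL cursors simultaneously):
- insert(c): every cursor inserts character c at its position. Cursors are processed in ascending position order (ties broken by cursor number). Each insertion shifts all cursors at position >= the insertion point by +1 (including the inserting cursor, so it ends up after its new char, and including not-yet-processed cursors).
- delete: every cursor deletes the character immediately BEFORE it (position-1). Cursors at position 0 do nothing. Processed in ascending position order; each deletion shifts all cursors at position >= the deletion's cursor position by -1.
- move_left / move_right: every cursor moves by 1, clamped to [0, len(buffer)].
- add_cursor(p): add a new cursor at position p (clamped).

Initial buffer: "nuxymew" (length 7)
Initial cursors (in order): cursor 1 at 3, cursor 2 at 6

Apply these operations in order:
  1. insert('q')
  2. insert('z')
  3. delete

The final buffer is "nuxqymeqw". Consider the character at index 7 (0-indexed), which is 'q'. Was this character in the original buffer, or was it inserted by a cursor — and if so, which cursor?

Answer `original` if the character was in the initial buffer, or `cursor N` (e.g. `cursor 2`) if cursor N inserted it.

After op 1 (insert('q')): buffer="nuxqymeqw" (len 9), cursors c1@4 c2@8, authorship ...1...2.
After op 2 (insert('z')): buffer="nuxqzymeqzw" (len 11), cursors c1@5 c2@10, authorship ...11...22.
After op 3 (delete): buffer="nuxqymeqw" (len 9), cursors c1@4 c2@8, authorship ...1...2.
Authorship (.=original, N=cursor N): . . . 1 . . . 2 .
Index 7: author = 2

Answer: cursor 2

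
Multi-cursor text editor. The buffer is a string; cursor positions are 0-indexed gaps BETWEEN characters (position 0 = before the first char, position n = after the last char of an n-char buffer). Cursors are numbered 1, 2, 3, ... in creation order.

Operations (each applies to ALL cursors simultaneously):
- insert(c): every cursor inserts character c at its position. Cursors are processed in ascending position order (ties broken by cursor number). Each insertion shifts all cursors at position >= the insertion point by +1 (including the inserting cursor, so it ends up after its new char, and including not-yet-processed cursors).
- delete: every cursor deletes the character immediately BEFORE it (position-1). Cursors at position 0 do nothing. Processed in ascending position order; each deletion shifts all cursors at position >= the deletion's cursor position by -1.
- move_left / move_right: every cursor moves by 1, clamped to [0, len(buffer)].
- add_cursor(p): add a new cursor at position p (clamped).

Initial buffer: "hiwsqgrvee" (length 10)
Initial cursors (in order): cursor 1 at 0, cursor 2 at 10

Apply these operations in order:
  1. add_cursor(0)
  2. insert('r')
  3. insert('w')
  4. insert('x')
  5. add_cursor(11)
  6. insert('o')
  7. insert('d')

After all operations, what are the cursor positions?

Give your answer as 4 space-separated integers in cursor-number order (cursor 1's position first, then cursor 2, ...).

After op 1 (add_cursor(0)): buffer="hiwsqgrvee" (len 10), cursors c1@0 c3@0 c2@10, authorship ..........
After op 2 (insert('r')): buffer="rrhiwsqgrveer" (len 13), cursors c1@2 c3@2 c2@13, authorship 13..........2
After op 3 (insert('w')): buffer="rrwwhiwsqgrveerw" (len 16), cursors c1@4 c3@4 c2@16, authorship 1313..........22
After op 4 (insert('x')): buffer="rrwwxxhiwsqgrveerwx" (len 19), cursors c1@6 c3@6 c2@19, authorship 131313..........222
After op 5 (add_cursor(11)): buffer="rrwwxxhiwsqgrveerwx" (len 19), cursors c1@6 c3@6 c4@11 c2@19, authorship 131313..........222
After op 6 (insert('o')): buffer="rrwwxxoohiwsqogrveerwxo" (len 23), cursors c1@8 c3@8 c4@14 c2@23, authorship 13131313.....4.....2222
After op 7 (insert('d')): buffer="rrwwxxooddhiwsqodgrveerwxod" (len 27), cursors c1@10 c3@10 c4@17 c2@27, authorship 1313131313.....44.....22222

Answer: 10 27 10 17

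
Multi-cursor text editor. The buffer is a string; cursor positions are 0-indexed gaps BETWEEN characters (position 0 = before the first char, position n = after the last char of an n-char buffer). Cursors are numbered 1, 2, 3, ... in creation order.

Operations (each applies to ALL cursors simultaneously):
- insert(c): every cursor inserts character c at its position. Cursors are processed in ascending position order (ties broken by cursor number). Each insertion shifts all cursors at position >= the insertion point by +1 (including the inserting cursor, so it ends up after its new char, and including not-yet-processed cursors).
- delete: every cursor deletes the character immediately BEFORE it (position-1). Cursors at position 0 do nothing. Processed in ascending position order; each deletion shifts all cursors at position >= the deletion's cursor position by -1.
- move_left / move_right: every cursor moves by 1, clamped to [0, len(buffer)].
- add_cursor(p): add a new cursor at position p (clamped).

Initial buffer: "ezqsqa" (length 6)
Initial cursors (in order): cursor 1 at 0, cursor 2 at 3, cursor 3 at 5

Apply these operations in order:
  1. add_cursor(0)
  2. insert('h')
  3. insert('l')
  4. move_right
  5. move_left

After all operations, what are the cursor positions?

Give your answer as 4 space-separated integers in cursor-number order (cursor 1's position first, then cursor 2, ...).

Answer: 4 9 13 4

Derivation:
After op 1 (add_cursor(0)): buffer="ezqsqa" (len 6), cursors c1@0 c4@0 c2@3 c3@5, authorship ......
After op 2 (insert('h')): buffer="hhezqhsqha" (len 10), cursors c1@2 c4@2 c2@6 c3@9, authorship 14...2..3.
After op 3 (insert('l')): buffer="hhllezqhlsqhla" (len 14), cursors c1@4 c4@4 c2@9 c3@13, authorship 1414...22..33.
After op 4 (move_right): buffer="hhllezqhlsqhla" (len 14), cursors c1@5 c4@5 c2@10 c3@14, authorship 1414...22..33.
After op 5 (move_left): buffer="hhllezqhlsqhla" (len 14), cursors c1@4 c4@4 c2@9 c3@13, authorship 1414...22..33.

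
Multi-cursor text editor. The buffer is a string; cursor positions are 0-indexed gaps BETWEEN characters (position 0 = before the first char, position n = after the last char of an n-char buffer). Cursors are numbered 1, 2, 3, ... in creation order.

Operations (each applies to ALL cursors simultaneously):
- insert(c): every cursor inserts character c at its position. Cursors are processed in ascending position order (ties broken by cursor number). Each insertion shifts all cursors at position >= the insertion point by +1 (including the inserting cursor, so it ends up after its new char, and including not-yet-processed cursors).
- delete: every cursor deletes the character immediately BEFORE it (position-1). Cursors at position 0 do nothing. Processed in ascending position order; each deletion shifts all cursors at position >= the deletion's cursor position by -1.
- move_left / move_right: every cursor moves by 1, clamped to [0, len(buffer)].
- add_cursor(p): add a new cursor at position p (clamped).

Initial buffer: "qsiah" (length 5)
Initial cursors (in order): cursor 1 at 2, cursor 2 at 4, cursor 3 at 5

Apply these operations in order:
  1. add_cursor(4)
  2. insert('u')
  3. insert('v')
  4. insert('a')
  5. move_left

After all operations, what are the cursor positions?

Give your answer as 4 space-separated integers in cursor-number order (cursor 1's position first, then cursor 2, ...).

After op 1 (add_cursor(4)): buffer="qsiah" (len 5), cursors c1@2 c2@4 c4@4 c3@5, authorship .....
After op 2 (insert('u')): buffer="qsuiauuhu" (len 9), cursors c1@3 c2@7 c4@7 c3@9, authorship ..1..24.3
After op 3 (insert('v')): buffer="qsuviauuvvhuv" (len 13), cursors c1@4 c2@10 c4@10 c3@13, authorship ..11..2424.33
After op 4 (insert('a')): buffer="qsuvaiauuvvaahuva" (len 17), cursors c1@5 c2@13 c4@13 c3@17, authorship ..111..242424.333
After op 5 (move_left): buffer="qsuvaiauuvvaahuva" (len 17), cursors c1@4 c2@12 c4@12 c3@16, authorship ..111..242424.333

Answer: 4 12 16 12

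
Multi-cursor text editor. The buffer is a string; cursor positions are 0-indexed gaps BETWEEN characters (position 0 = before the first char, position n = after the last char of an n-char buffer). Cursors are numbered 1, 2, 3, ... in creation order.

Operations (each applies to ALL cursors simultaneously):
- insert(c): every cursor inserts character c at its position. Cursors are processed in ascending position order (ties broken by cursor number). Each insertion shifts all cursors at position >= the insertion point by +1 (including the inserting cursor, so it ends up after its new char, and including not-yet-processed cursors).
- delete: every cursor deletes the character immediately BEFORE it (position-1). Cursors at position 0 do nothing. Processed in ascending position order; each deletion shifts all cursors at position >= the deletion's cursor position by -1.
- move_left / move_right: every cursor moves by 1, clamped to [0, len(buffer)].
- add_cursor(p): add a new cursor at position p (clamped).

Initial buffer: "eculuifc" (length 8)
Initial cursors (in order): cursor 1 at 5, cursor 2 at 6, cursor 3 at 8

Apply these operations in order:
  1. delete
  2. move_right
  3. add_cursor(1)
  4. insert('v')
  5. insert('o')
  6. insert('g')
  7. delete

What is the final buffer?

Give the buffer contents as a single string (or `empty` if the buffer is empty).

After op 1 (delete): buffer="eculf" (len 5), cursors c1@4 c2@4 c3@5, authorship .....
After op 2 (move_right): buffer="eculf" (len 5), cursors c1@5 c2@5 c3@5, authorship .....
After op 3 (add_cursor(1)): buffer="eculf" (len 5), cursors c4@1 c1@5 c2@5 c3@5, authorship .....
After op 4 (insert('v')): buffer="evculfvvv" (len 9), cursors c4@2 c1@9 c2@9 c3@9, authorship .4....123
After op 5 (insert('o')): buffer="evoculfvvvooo" (len 13), cursors c4@3 c1@13 c2@13 c3@13, authorship .44....123123
After op 6 (insert('g')): buffer="evogculfvvvoooggg" (len 17), cursors c4@4 c1@17 c2@17 c3@17, authorship .444....123123123
After op 7 (delete): buffer="evoculfvvvooo" (len 13), cursors c4@3 c1@13 c2@13 c3@13, authorship .44....123123

Answer: evoculfvvvooo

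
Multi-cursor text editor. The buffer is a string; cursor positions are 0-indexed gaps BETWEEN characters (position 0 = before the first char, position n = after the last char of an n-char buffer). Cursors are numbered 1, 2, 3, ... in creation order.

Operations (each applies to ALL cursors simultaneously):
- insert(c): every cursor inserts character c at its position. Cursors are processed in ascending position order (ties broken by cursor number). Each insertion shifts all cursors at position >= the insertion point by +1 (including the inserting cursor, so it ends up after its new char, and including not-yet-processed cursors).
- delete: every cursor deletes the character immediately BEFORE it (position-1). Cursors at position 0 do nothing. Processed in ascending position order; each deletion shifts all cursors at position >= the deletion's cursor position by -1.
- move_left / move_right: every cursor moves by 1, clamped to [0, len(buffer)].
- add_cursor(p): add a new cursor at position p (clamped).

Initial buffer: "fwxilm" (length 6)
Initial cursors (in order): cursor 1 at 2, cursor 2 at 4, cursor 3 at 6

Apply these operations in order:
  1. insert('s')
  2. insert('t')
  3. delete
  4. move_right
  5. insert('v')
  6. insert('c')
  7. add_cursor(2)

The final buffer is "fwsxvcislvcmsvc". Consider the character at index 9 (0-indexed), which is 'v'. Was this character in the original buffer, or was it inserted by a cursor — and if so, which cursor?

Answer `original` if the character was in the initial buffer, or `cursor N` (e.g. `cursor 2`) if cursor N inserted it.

Answer: cursor 2

Derivation:
After op 1 (insert('s')): buffer="fwsxislms" (len 9), cursors c1@3 c2@6 c3@9, authorship ..1..2..3
After op 2 (insert('t')): buffer="fwstxistlmst" (len 12), cursors c1@4 c2@8 c3@12, authorship ..11..22..33
After op 3 (delete): buffer="fwsxislms" (len 9), cursors c1@3 c2@6 c3@9, authorship ..1..2..3
After op 4 (move_right): buffer="fwsxislms" (len 9), cursors c1@4 c2@7 c3@9, authorship ..1..2..3
After op 5 (insert('v')): buffer="fwsxvislvmsv" (len 12), cursors c1@5 c2@9 c3@12, authorship ..1.1.2.2.33
After op 6 (insert('c')): buffer="fwsxvcislvcmsvc" (len 15), cursors c1@6 c2@11 c3@15, authorship ..1.11.2.22.333
After op 7 (add_cursor(2)): buffer="fwsxvcislvcmsvc" (len 15), cursors c4@2 c1@6 c2@11 c3@15, authorship ..1.11.2.22.333
Authorship (.=original, N=cursor N): . . 1 . 1 1 . 2 . 2 2 . 3 3 3
Index 9: author = 2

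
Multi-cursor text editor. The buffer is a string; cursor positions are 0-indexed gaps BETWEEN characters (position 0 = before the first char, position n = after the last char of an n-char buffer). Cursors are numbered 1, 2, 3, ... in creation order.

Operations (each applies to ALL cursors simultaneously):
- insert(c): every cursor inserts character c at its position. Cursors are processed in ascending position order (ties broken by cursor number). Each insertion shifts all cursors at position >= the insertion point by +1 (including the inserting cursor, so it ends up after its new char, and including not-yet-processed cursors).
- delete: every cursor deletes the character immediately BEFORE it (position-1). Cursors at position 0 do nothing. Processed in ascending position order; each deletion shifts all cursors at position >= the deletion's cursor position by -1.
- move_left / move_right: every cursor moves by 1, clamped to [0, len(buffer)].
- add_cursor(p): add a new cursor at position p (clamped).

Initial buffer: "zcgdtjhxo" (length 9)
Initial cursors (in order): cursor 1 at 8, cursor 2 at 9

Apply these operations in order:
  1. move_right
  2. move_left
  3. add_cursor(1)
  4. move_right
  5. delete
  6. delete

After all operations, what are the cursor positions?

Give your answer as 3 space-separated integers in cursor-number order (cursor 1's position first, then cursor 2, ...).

Answer: 3 3 0

Derivation:
After op 1 (move_right): buffer="zcgdtjhxo" (len 9), cursors c1@9 c2@9, authorship .........
After op 2 (move_left): buffer="zcgdtjhxo" (len 9), cursors c1@8 c2@8, authorship .........
After op 3 (add_cursor(1)): buffer="zcgdtjhxo" (len 9), cursors c3@1 c1@8 c2@8, authorship .........
After op 4 (move_right): buffer="zcgdtjhxo" (len 9), cursors c3@2 c1@9 c2@9, authorship .........
After op 5 (delete): buffer="zgdtjh" (len 6), cursors c3@1 c1@6 c2@6, authorship ......
After op 6 (delete): buffer="gdt" (len 3), cursors c3@0 c1@3 c2@3, authorship ...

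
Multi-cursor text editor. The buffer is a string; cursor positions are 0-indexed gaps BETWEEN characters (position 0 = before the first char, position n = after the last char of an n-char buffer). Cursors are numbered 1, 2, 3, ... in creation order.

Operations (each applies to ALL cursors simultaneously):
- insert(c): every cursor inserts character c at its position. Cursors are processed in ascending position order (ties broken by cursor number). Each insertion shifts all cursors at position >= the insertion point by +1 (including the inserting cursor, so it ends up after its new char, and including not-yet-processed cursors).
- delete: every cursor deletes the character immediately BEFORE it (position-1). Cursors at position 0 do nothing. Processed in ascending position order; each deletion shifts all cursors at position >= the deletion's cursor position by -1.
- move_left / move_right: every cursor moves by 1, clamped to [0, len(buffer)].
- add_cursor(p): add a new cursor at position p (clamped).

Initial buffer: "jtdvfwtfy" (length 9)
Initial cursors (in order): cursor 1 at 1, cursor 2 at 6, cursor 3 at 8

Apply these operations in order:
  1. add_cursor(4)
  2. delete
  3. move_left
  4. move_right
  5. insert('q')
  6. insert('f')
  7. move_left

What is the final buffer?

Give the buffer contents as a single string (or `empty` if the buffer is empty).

Answer: tqfdqffqftqfy

Derivation:
After op 1 (add_cursor(4)): buffer="jtdvfwtfy" (len 9), cursors c1@1 c4@4 c2@6 c3@8, authorship .........
After op 2 (delete): buffer="tdfty" (len 5), cursors c1@0 c4@2 c2@3 c3@4, authorship .....
After op 3 (move_left): buffer="tdfty" (len 5), cursors c1@0 c4@1 c2@2 c3@3, authorship .....
After op 4 (move_right): buffer="tdfty" (len 5), cursors c1@1 c4@2 c2@3 c3@4, authorship .....
After op 5 (insert('q')): buffer="tqdqfqtqy" (len 9), cursors c1@2 c4@4 c2@6 c3@8, authorship .1.4.2.3.
After op 6 (insert('f')): buffer="tqfdqffqftqfy" (len 13), cursors c1@3 c4@6 c2@9 c3@12, authorship .11.44.22.33.
After op 7 (move_left): buffer="tqfdqffqftqfy" (len 13), cursors c1@2 c4@5 c2@8 c3@11, authorship .11.44.22.33.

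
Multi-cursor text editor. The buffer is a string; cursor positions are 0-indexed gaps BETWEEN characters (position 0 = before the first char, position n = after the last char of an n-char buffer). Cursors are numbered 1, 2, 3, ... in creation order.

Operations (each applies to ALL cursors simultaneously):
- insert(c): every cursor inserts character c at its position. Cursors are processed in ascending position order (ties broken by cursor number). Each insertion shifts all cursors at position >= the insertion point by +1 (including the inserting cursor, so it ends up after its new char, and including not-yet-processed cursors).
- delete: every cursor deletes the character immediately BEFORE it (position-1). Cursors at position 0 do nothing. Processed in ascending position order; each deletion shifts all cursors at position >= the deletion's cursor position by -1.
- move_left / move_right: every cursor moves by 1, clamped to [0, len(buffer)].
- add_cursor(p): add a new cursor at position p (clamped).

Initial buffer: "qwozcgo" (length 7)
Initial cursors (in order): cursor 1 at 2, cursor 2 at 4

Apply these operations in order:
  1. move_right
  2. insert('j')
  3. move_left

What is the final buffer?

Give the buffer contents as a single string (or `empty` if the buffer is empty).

After op 1 (move_right): buffer="qwozcgo" (len 7), cursors c1@3 c2@5, authorship .......
After op 2 (insert('j')): buffer="qwojzcjgo" (len 9), cursors c1@4 c2@7, authorship ...1..2..
After op 3 (move_left): buffer="qwojzcjgo" (len 9), cursors c1@3 c2@6, authorship ...1..2..

Answer: qwojzcjgo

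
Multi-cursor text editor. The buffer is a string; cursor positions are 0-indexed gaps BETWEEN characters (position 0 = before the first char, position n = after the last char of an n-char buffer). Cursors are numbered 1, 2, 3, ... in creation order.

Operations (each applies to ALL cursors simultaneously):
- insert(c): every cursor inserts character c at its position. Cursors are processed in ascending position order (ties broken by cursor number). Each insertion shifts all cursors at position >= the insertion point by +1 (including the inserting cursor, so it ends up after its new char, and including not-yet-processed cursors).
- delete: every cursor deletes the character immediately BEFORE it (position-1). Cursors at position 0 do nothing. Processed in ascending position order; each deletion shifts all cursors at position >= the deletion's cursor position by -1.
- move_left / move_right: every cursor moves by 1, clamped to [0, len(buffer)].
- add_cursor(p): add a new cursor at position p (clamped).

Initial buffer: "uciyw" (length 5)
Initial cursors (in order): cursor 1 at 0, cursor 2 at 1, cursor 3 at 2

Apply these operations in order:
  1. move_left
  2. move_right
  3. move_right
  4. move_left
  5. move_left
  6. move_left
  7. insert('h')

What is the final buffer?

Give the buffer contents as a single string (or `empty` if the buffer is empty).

After op 1 (move_left): buffer="uciyw" (len 5), cursors c1@0 c2@0 c3@1, authorship .....
After op 2 (move_right): buffer="uciyw" (len 5), cursors c1@1 c2@1 c3@2, authorship .....
After op 3 (move_right): buffer="uciyw" (len 5), cursors c1@2 c2@2 c3@3, authorship .....
After op 4 (move_left): buffer="uciyw" (len 5), cursors c1@1 c2@1 c3@2, authorship .....
After op 5 (move_left): buffer="uciyw" (len 5), cursors c1@0 c2@0 c3@1, authorship .....
After op 6 (move_left): buffer="uciyw" (len 5), cursors c1@0 c2@0 c3@0, authorship .....
After op 7 (insert('h')): buffer="hhhuciyw" (len 8), cursors c1@3 c2@3 c3@3, authorship 123.....

Answer: hhhuciyw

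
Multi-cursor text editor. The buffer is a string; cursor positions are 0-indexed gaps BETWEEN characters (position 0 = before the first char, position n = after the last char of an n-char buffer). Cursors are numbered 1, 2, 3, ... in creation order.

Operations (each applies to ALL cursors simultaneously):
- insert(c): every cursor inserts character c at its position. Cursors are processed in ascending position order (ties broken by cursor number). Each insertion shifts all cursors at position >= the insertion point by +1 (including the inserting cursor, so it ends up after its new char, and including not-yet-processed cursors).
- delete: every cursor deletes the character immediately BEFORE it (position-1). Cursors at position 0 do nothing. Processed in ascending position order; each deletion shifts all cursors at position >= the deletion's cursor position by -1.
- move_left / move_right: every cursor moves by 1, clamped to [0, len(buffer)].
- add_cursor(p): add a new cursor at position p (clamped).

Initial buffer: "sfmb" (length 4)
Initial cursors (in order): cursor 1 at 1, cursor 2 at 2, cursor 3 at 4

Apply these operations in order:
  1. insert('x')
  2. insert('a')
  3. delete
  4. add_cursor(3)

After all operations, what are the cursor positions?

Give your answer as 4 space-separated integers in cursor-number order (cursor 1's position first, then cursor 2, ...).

After op 1 (insert('x')): buffer="sxfxmbx" (len 7), cursors c1@2 c2@4 c3@7, authorship .1.2..3
After op 2 (insert('a')): buffer="sxafxambxa" (len 10), cursors c1@3 c2@6 c3@10, authorship .11.22..33
After op 3 (delete): buffer="sxfxmbx" (len 7), cursors c1@2 c2@4 c3@7, authorship .1.2..3
After op 4 (add_cursor(3)): buffer="sxfxmbx" (len 7), cursors c1@2 c4@3 c2@4 c3@7, authorship .1.2..3

Answer: 2 4 7 3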